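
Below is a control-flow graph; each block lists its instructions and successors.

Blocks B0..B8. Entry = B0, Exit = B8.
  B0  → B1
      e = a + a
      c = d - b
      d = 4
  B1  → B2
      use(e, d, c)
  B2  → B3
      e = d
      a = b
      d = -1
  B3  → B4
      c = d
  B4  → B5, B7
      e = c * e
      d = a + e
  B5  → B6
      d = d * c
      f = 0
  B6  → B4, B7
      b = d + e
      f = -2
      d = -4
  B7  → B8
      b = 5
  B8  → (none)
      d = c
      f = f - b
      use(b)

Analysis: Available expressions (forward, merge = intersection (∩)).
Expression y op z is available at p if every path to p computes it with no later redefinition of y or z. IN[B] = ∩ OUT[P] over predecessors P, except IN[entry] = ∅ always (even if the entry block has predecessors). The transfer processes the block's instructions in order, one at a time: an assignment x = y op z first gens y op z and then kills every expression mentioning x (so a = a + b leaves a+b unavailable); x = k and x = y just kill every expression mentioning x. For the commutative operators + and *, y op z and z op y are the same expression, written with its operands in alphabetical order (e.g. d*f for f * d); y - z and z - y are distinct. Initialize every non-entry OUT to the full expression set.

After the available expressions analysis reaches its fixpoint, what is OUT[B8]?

Answer: {a+e}

Working:
Per-block solution:
  B0:   IN={}   OUT={a+a}
  B1:   IN={a+a}   OUT={a+a}
  B2:   IN={a+a}   OUT={}
  B3:   IN={}   OUT={}
  B4:   IN={}   OUT={a+e}
  B5:   IN={a+e}   OUT={a+e}
  B6:   IN={a+e}   OUT={a+e}
  B7:   IN={a+e}   OUT={a+e}
  B8:   IN={a+e}   OUT={a+e}

Merge at B8: IN[B8] = OUT[B7] = {a+e}
Applying B8's transfer function to that IN value gives OUT[B8] (row B8 above).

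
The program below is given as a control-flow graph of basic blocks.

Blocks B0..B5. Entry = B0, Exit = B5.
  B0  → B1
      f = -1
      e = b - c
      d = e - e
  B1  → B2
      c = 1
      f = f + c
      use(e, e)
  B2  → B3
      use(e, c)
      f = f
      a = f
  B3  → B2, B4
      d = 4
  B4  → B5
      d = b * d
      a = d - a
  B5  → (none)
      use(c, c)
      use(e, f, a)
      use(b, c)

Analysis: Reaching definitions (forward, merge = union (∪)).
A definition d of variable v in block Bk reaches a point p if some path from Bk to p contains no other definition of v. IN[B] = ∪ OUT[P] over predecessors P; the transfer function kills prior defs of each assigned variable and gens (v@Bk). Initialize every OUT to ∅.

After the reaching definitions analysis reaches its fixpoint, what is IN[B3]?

Answer: {a@B2, c@B1, d@B0, d@B3, e@B0, f@B2}

Trace:
Converged values:
  B0: | IN={} | OUT={d@B0, e@B0, f@B0}
  B1: | IN={d@B0, e@B0, f@B0} | OUT={c@B1, d@B0, e@B0, f@B1}
  B2: | IN={a@B2, c@B1, d@B0, d@B3, e@B0, f@B1, f@B2} | OUT={a@B2, c@B1, d@B0, d@B3, e@B0, f@B2}
  B3: | IN={a@B2, c@B1, d@B0, d@B3, e@B0, f@B2} | OUT={a@B2, c@B1, d@B3, e@B0, f@B2}
  B4: | IN={a@B2, c@B1, d@B3, e@B0, f@B2} | OUT={a@B4, c@B1, d@B4, e@B0, f@B2}
  B5: | IN={a@B4, c@B1, d@B4, e@B0, f@B2} | OUT={a@B4, c@B1, d@B4, e@B0, f@B2}

Merge at B3: IN[B3] = OUT[B2] = {a@B2, c@B1, d@B0, d@B3, e@B0, f@B2}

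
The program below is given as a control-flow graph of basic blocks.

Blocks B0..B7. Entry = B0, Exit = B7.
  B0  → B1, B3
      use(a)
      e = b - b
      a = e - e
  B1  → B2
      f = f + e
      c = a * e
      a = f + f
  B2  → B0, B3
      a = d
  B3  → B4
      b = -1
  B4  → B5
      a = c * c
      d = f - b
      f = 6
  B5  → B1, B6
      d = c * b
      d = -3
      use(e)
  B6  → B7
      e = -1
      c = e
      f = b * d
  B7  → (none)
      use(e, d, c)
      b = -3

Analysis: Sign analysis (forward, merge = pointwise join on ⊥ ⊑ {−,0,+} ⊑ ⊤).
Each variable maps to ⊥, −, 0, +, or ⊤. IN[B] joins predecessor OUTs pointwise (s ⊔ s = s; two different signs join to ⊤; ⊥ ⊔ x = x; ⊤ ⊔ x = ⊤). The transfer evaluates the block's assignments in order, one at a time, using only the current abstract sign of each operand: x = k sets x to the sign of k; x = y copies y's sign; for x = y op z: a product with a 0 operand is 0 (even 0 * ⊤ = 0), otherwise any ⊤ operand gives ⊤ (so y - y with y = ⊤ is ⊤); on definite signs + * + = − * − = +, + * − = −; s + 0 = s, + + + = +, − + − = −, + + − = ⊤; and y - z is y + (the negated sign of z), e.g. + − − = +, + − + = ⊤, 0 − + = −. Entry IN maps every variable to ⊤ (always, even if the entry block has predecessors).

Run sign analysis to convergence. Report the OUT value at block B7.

Fixpoint table:
  B0:  IN=(all ⊤)  OUT=(all ⊤)
  B1:  IN=(all ⊤)  OUT=(all ⊤)
  B2:  IN=(all ⊤)  OUT=(all ⊤)
  B3:  IN=(all ⊤)  OUT={b:-; rest ⊤}
  B4:  IN={b:-; rest ⊤}  OUT={b:-, f:+; rest ⊤}
  B5:  IN={b:-, f:+; rest ⊤}  OUT={b:-, d:-, f:+; rest ⊤}
  B6:  IN={b:-, d:-, f:+; rest ⊤}  OUT={b:-, c:-, d:-, e:-, f:+; rest ⊤}
  B7:  IN={b:-, c:-, d:-, e:-, f:+; rest ⊤}  OUT={b:-, c:-, d:-, e:-, f:+; rest ⊤}

Merge at B7: IN[B7] = OUT[B6] = {a: ⊤, b: -, c: -, d: -, e: -, f: +}
Applying B7's transfer function to that IN value gives OUT[B7] (row B7 above).

Answer: {a: ⊤, b: -, c: -, d: -, e: -, f: +}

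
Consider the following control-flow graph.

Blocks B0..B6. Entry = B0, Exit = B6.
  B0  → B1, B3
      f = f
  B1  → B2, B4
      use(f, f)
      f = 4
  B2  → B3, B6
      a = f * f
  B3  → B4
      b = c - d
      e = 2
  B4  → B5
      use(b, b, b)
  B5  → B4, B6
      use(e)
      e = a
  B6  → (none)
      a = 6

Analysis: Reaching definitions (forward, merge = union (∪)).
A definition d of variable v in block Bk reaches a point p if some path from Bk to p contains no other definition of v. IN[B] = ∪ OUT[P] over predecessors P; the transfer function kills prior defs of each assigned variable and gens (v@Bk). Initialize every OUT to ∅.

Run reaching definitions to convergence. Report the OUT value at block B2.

Answer: {a@B2, f@B1}

Working:
Per-block solution:
  B0: | IN={} | OUT={f@B0}
  B1: | IN={f@B0} | OUT={f@B1}
  B2: | IN={f@B1} | OUT={a@B2, f@B1}
  B3: | IN={a@B2, f@B0, f@B1} | OUT={a@B2, b@B3, e@B3, f@B0, f@B1}
  B4: | IN={a@B2, b@B3, e@B3, e@B5, f@B0, f@B1} | OUT={a@B2, b@B3, e@B3, e@B5, f@B0, f@B1}
  B5: | IN={a@B2, b@B3, e@B3, e@B5, f@B0, f@B1} | OUT={a@B2, b@B3, e@B5, f@B0, f@B1}
  B6: | IN={a@B2, b@B3, e@B5, f@B0, f@B1} | OUT={a@B6, b@B3, e@B5, f@B0, f@B1}

Merge at B2: IN[B2] = OUT[B1] = {f@B1}
Applying B2's transfer function to that IN value gives OUT[B2] (row B2 above).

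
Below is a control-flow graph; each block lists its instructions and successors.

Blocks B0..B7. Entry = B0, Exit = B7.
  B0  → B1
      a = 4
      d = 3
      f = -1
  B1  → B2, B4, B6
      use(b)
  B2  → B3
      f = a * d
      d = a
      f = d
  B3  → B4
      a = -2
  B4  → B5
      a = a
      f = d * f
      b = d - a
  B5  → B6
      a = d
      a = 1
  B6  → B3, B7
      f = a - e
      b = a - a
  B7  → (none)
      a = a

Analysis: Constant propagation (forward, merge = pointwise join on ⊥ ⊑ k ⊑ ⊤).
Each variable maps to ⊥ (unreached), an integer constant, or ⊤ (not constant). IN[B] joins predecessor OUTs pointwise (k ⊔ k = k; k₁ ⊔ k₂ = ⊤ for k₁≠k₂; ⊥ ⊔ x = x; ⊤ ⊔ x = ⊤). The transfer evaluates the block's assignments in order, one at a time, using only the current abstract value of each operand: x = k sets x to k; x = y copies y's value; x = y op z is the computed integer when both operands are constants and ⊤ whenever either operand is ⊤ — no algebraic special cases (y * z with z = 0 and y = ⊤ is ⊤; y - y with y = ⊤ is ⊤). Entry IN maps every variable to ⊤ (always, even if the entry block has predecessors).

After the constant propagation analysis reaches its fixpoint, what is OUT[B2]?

Answer: {a: 4, b: ⊤, c: ⊤, d: 4, e: ⊤, f: 4}

Derivation:
Fixpoint table:
  B0: | IN=(all ⊤) | OUT={a:4, d:3, f:-1; rest ⊤}
  B1: | IN={a:4, d:3, f:-1; rest ⊤} | OUT={a:4, d:3, f:-1; rest ⊤}
  B2: | IN={a:4, d:3, f:-1; rest ⊤} | OUT={a:4, d:4, f:4; rest ⊤}
  B3: | IN=(all ⊤) | OUT={a:-2; rest ⊤}
  B4: | IN=(all ⊤) | OUT=(all ⊤)
  B5: | IN=(all ⊤) | OUT={a:1; rest ⊤}
  B6: | IN=(all ⊤) | OUT=(all ⊤)
  B7: | IN=(all ⊤) | OUT=(all ⊤)

Merge at B2: IN[B2] = OUT[B1] = {a: 4, b: ⊤, c: ⊤, d: 3, e: ⊤, f: -1}
Applying B2's transfer function to that IN value gives OUT[B2] (row B2 above).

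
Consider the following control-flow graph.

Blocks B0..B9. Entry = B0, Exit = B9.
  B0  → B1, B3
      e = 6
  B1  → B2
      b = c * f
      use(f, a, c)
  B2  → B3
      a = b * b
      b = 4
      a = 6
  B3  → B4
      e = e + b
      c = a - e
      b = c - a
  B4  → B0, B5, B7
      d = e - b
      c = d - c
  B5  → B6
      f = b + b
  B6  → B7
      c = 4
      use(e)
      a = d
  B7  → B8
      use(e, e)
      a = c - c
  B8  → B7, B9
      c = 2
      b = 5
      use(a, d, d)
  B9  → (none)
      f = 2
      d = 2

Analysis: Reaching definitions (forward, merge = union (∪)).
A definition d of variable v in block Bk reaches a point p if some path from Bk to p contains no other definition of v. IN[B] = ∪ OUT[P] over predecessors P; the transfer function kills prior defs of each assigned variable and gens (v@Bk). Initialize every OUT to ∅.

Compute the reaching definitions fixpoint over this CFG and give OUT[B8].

Fixpoint table:
  B0:  IN={a@B2, b@B3, c@B4, d@B4, e@B3}  OUT={a@B2, b@B3, c@B4, d@B4, e@B0}
  B1:  IN={a@B2, b@B3, c@B4, d@B4, e@B0}  OUT={a@B2, b@B1, c@B4, d@B4, e@B0}
  B2:  IN={a@B2, b@B1, c@B4, d@B4, e@B0}  OUT={a@B2, b@B2, c@B4, d@B4, e@B0}
  B3:  IN={a@B2, b@B2, b@B3, c@B4, d@B4, e@B0}  OUT={a@B2, b@B3, c@B3, d@B4, e@B3}
  B4:  IN={a@B2, b@B3, c@B3, d@B4, e@B3}  OUT={a@B2, b@B3, c@B4, d@B4, e@B3}
  B5:  IN={a@B2, b@B3, c@B4, d@B4, e@B3}  OUT={a@B2, b@B3, c@B4, d@B4, e@B3, f@B5}
  B6:  IN={a@B2, b@B3, c@B4, d@B4, e@B3, f@B5}  OUT={a@B6, b@B3, c@B6, d@B4, e@B3, f@B5}
  B7:  IN={a@B2, a@B6, a@B7, b@B3, b@B8, c@B4, c@B6, c@B8, d@B4, e@B3, f@B5}  OUT={a@B7, b@B3, b@B8, c@B4, c@B6, c@B8, d@B4, e@B3, f@B5}
  B8:  IN={a@B7, b@B3, b@B8, c@B4, c@B6, c@B8, d@B4, e@B3, f@B5}  OUT={a@B7, b@B8, c@B8, d@B4, e@B3, f@B5}
  B9:  IN={a@B7, b@B8, c@B8, d@B4, e@B3, f@B5}  OUT={a@B7, b@B8, c@B8, d@B9, e@B3, f@B9}

Merge at B8: IN[B8] = OUT[B7] = {a@B7, b@B3, b@B8, c@B4, c@B6, c@B8, d@B4, e@B3, f@B5}
Applying B8's transfer function to that IN value gives OUT[B8] (row B8 above).

Answer: {a@B7, b@B8, c@B8, d@B4, e@B3, f@B5}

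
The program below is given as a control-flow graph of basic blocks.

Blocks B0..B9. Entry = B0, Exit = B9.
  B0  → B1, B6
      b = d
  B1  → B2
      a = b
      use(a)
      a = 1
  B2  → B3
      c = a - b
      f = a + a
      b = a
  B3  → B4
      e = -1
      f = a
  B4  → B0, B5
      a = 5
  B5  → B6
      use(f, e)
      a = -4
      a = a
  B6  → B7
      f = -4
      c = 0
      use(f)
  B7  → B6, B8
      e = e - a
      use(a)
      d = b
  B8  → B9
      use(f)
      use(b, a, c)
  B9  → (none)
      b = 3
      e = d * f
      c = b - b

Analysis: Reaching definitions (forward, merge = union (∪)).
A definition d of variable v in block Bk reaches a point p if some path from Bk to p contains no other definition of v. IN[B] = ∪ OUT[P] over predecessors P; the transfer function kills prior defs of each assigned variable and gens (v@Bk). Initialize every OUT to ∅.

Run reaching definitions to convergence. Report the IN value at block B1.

Answer: {a@B4, b@B0, c@B2, e@B3, f@B3}

Working:
Converged values:
  B0:  IN={a@B4, b@B2, c@B2, e@B3, f@B3}  OUT={a@B4, b@B0, c@B2, e@B3, f@B3}
  B1:  IN={a@B4, b@B0, c@B2, e@B3, f@B3}  OUT={a@B1, b@B0, c@B2, e@B3, f@B3}
  B2:  IN={a@B1, b@B0, c@B2, e@B3, f@B3}  OUT={a@B1, b@B2, c@B2, e@B3, f@B2}
  B3:  IN={a@B1, b@B2, c@B2, e@B3, f@B2}  OUT={a@B1, b@B2, c@B2, e@B3, f@B3}
  B4:  IN={a@B1, b@B2, c@B2, e@B3, f@B3}  OUT={a@B4, b@B2, c@B2, e@B3, f@B3}
  B5:  IN={a@B4, b@B2, c@B2, e@B3, f@B3}  OUT={a@B5, b@B2, c@B2, e@B3, f@B3}
  B6:  IN={a@B4, a@B5, b@B0, b@B2, c@B2, c@B6, d@B7, e@B3, e@B7, f@B3, f@B6}  OUT={a@B4, a@B5, b@B0, b@B2, c@B6, d@B7, e@B3, e@B7, f@B6}
  B7:  IN={a@B4, a@B5, b@B0, b@B2, c@B6, d@B7, e@B3, e@B7, f@B6}  OUT={a@B4, a@B5, b@B0, b@B2, c@B6, d@B7, e@B7, f@B6}
  B8:  IN={a@B4, a@B5, b@B0, b@B2, c@B6, d@B7, e@B7, f@B6}  OUT={a@B4, a@B5, b@B0, b@B2, c@B6, d@B7, e@B7, f@B6}
  B9:  IN={a@B4, a@B5, b@B0, b@B2, c@B6, d@B7, e@B7, f@B6}  OUT={a@B4, a@B5, b@B9, c@B9, d@B7, e@B9, f@B6}

Merge at B1: IN[B1] = OUT[B0] = {a@B4, b@B0, c@B2, e@B3, f@B3}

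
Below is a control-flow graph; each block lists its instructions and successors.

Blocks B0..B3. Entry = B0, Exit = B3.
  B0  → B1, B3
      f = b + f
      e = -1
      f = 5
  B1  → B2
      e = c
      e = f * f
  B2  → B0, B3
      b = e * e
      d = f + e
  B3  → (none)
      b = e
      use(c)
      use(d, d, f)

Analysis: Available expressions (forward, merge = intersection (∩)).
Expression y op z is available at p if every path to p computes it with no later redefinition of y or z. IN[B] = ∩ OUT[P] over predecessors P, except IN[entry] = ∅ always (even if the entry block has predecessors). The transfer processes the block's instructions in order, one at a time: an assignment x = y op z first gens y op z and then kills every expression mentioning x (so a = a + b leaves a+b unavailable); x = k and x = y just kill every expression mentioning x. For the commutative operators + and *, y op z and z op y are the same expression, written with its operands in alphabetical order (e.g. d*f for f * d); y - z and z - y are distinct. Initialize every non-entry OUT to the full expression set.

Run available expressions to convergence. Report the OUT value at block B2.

Per-block solution:
  B0: | IN={} | OUT={}
  B1: | IN={} | OUT={f*f}
  B2: | IN={f*f} | OUT={e*e, e+f, f*f}
  B3: | IN={} | OUT={}

Merge at B2: IN[B2] = OUT[B1] = {f*f}
Applying B2's transfer function to that IN value gives OUT[B2] (row B2 above).

Answer: {e*e, e+f, f*f}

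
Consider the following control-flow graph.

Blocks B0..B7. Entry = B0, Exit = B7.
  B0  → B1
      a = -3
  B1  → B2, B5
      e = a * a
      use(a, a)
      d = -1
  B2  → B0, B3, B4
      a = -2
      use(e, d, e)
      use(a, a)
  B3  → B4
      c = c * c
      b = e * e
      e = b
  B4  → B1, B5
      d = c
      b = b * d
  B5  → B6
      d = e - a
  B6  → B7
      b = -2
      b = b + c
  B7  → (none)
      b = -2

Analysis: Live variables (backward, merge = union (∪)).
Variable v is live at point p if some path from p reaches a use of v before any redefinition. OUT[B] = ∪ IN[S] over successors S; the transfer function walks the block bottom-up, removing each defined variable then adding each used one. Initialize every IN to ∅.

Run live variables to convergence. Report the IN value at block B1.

Fixpoint table:
  B0:  IN={b, c}  OUT={a, b, c}
  B1:  IN={a, b, c}  OUT={a, b, c, d, e}
  B2:  IN={b, c, d, e}  OUT={a, b, c, e}
  B3:  IN={a, c, e}  OUT={a, b, c, e}
  B4:  IN={a, b, c, e}  OUT={a, b, c, e}
  B5:  IN={a, c, e}  OUT={c}
  B6:  IN={c}  OUT={}
  B7:  IN={}  OUT={}

Merge at B1: OUT[B1] = IN[B2] ⊔ IN[B5] = {a, b, c, d, e}
Applying B1's transfer function to that OUT value gives IN[B1] (row B1 above).

Answer: {a, b, c}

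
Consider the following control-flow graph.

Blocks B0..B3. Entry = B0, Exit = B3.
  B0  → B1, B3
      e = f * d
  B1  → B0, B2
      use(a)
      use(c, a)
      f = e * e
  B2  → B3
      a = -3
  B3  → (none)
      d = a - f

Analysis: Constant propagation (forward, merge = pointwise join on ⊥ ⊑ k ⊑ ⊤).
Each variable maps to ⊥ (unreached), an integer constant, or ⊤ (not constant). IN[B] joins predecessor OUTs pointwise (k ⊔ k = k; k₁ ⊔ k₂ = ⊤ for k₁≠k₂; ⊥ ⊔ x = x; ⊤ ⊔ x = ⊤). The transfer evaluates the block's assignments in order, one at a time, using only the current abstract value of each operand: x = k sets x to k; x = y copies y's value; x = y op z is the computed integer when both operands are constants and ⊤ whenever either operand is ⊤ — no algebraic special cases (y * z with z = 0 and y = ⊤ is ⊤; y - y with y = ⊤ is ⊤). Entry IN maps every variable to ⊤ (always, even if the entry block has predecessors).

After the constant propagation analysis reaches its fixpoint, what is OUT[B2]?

Fixpoint table:
  B0:  IN=(all ⊤)  OUT=(all ⊤)
  B1:  IN=(all ⊤)  OUT=(all ⊤)
  B2:  IN=(all ⊤)  OUT={a:-3; rest ⊤}
  B3:  IN=(all ⊤)  OUT=(all ⊤)

Merge at B2: IN[B2] = OUT[B1] = {a: ⊤, b: ⊤, c: ⊤, d: ⊤, e: ⊤, f: ⊤}
Applying B2's transfer function to that IN value gives OUT[B2] (row B2 above).

Answer: {a: -3, b: ⊤, c: ⊤, d: ⊤, e: ⊤, f: ⊤}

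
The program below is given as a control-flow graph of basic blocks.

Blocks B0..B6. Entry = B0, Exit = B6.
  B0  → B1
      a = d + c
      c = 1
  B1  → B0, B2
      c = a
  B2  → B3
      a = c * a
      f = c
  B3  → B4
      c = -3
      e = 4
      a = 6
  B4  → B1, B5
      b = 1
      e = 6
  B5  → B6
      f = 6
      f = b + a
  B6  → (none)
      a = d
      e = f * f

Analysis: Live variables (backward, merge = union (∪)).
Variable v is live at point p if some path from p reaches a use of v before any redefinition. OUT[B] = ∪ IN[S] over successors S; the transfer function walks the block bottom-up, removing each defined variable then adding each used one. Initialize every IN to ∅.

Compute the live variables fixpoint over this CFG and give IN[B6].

Answer: {d, f}

Trace:
Fixpoint table:
  B0:  IN={c, d}  OUT={a, d}
  B1:  IN={a, d}  OUT={a, c, d}
  B2:  IN={a, c, d}  OUT={d}
  B3:  IN={d}  OUT={a, d}
  B4:  IN={a, d}  OUT={a, b, d}
  B5:  IN={a, b, d}  OUT={d, f}
  B6:  IN={d, f}  OUT={}

B6 is the boundary node: OUT[B6] = {}
Applying B6's transfer function to that OUT value gives IN[B6] (row B6 above).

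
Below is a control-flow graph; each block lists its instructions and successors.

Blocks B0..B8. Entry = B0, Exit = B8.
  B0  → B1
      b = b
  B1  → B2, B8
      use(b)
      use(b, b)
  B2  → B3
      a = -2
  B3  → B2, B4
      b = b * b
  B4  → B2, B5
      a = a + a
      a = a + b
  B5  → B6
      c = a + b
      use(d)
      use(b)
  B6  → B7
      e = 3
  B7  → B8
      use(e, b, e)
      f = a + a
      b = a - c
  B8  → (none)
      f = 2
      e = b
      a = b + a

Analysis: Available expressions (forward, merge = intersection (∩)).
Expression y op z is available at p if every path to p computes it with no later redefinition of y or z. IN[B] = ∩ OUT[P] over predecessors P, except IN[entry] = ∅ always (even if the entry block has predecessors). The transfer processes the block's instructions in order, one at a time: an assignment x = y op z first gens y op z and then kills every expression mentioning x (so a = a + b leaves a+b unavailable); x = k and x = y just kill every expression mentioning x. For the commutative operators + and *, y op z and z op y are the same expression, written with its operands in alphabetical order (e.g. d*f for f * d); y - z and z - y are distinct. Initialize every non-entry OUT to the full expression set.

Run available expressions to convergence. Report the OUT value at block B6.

Fixpoint table:
  B0:  IN={}  OUT={}
  B1:  IN={}  OUT={}
  B2:  IN={}  OUT={}
  B3:  IN={}  OUT={}
  B4:  IN={}  OUT={}
  B5:  IN={}  OUT={a+b}
  B6:  IN={a+b}  OUT={a+b}
  B7:  IN={a+b}  OUT={a+a, a-c}
  B8:  IN={}  OUT={}

Merge at B6: IN[B6] = OUT[B5] = {a+b}
Applying B6's transfer function to that IN value gives OUT[B6] (row B6 above).

Answer: {a+b}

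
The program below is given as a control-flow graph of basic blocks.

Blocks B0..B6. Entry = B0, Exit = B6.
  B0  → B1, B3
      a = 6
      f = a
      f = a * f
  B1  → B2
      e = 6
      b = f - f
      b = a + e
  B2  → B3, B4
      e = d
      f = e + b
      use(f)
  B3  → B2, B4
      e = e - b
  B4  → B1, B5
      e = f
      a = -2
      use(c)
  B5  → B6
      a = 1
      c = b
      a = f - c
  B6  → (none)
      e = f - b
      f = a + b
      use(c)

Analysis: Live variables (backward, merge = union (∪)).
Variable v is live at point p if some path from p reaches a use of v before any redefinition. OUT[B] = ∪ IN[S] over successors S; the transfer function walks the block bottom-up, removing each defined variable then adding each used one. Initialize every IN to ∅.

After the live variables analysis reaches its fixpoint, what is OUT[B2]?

Answer: {b, c, d, e, f}

Working:
Per-block solution:
  B0: | IN={b, c, d, e} | OUT={a, b, c, d, e, f}
  B1: | IN={a, c, d, f} | OUT={b, c, d}
  B2: | IN={b, c, d} | OUT={b, c, d, e, f}
  B3: | IN={b, c, d, e, f} | OUT={b, c, d, f}
  B4: | IN={b, c, d, f} | OUT={a, b, c, d, f}
  B5: | IN={b, f} | OUT={a, b, c, f}
  B6: | IN={a, b, c, f} | OUT={}

Merge at B2: OUT[B2] = IN[B3] ⊔ IN[B4] = {b, c, d, e, f}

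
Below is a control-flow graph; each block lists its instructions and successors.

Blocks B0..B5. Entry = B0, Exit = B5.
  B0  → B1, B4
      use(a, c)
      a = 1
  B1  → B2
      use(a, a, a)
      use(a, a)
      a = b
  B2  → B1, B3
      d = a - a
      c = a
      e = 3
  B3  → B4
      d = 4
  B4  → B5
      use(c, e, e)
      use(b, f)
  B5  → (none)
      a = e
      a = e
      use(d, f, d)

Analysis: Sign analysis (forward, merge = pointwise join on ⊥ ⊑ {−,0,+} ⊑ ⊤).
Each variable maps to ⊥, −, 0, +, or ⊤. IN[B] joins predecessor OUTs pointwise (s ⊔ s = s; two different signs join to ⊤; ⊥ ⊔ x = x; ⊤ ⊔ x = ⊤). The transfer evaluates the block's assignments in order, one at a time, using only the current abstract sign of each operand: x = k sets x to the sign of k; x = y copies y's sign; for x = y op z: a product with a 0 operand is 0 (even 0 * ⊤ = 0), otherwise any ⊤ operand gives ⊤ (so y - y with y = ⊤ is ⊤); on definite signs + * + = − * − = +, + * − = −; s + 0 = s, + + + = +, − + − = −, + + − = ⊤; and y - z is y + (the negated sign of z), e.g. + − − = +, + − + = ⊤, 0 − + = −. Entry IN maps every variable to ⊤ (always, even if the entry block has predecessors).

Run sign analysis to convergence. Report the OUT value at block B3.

Fixpoint table:
  B0:   IN=(all ⊤)   OUT={a:+; rest ⊤}
  B1:   IN=(all ⊤)   OUT=(all ⊤)
  B2:   IN=(all ⊤)   OUT={e:+; rest ⊤}
  B3:   IN={e:+; rest ⊤}   OUT={d:+, e:+; rest ⊤}
  B4:   IN=(all ⊤)   OUT=(all ⊤)
  B5:   IN=(all ⊤)   OUT=(all ⊤)

Merge at B3: IN[B3] = OUT[B2] = {a: ⊤, b: ⊤, c: ⊤, d: ⊤, e: +, f: ⊤}
Applying B3's transfer function to that IN value gives OUT[B3] (row B3 above).

Answer: {a: ⊤, b: ⊤, c: ⊤, d: +, e: +, f: ⊤}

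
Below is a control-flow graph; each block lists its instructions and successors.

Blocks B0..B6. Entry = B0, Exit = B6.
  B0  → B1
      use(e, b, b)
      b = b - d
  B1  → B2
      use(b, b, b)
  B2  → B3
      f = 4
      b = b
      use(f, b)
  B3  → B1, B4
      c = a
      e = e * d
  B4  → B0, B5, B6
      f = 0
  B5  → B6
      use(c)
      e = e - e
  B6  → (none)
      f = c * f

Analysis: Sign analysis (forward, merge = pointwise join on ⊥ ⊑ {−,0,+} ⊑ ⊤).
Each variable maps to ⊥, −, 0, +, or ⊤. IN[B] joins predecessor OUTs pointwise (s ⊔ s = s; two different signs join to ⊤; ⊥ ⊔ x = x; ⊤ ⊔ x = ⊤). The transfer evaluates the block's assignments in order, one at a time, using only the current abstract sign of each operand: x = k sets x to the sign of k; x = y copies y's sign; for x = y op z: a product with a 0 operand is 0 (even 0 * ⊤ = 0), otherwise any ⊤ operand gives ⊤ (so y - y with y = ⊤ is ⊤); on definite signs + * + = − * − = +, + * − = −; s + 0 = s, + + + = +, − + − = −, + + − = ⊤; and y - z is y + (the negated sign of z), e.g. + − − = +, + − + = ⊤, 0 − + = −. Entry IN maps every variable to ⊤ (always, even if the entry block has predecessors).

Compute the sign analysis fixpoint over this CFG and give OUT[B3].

Converged values:
  B0:  IN=(all ⊤)  OUT=(all ⊤)
  B1:  IN=(all ⊤)  OUT=(all ⊤)
  B2:  IN=(all ⊤)  OUT={f:+; rest ⊤}
  B3:  IN={f:+; rest ⊤}  OUT={f:+; rest ⊤}
  B4:  IN={f:+; rest ⊤}  OUT={f:0; rest ⊤}
  B5:  IN={f:0; rest ⊤}  OUT={f:0; rest ⊤}
  B6:  IN={f:0; rest ⊤}  OUT={f:0; rest ⊤}

Merge at B3: IN[B3] = OUT[B2] = {a: ⊤, b: ⊤, c: ⊤, d: ⊤, e: ⊤, f: +}
Applying B3's transfer function to that IN value gives OUT[B3] (row B3 above).

Answer: {a: ⊤, b: ⊤, c: ⊤, d: ⊤, e: ⊤, f: +}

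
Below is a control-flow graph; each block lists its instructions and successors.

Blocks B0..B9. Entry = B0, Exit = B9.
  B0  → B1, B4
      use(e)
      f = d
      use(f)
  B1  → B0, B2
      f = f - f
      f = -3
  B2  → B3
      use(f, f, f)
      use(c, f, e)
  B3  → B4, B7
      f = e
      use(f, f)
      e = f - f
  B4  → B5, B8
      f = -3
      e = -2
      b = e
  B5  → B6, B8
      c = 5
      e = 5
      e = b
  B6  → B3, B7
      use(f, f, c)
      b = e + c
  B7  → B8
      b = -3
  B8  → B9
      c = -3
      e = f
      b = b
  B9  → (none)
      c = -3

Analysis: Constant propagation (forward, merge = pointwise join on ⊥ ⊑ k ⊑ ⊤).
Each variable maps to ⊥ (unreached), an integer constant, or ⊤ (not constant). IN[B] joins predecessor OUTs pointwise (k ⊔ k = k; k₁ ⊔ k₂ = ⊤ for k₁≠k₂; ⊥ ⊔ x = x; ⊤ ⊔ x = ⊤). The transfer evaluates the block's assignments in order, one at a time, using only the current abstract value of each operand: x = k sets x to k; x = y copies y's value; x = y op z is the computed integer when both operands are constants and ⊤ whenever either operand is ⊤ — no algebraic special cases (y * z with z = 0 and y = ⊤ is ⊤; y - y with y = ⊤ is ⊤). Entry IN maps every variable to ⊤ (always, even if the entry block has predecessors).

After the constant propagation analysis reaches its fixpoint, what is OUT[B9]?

Answer: {a: ⊤, b: ⊤, c: -3, d: ⊤, e: ⊤, f: ⊤}

Working:
Converged values:
  B0: | IN=(all ⊤) | OUT=(all ⊤)
  B1: | IN=(all ⊤) | OUT={f:-3; rest ⊤}
  B2: | IN={f:-3; rest ⊤} | OUT={f:-3; rest ⊤}
  B3: | IN={f:-3; rest ⊤} | OUT=(all ⊤)
  B4: | IN=(all ⊤) | OUT={b:-2, e:-2, f:-3; rest ⊤}
  B5: | IN={b:-2, e:-2, f:-3; rest ⊤} | OUT={b:-2, c:5, e:-2, f:-3; rest ⊤}
  B6: | IN={b:-2, c:5, e:-2, f:-3; rest ⊤} | OUT={b:3, c:5, e:-2, f:-3; rest ⊤}
  B7: | IN=(all ⊤) | OUT={b:-3; rest ⊤}
  B8: | IN=(all ⊤) | OUT={c:-3; rest ⊤}
  B9: | IN={c:-3; rest ⊤} | OUT={c:-3; rest ⊤}

Merge at B9: IN[B9] = OUT[B8] = {a: ⊤, b: ⊤, c: -3, d: ⊤, e: ⊤, f: ⊤}
Applying B9's transfer function to that IN value gives OUT[B9] (row B9 above).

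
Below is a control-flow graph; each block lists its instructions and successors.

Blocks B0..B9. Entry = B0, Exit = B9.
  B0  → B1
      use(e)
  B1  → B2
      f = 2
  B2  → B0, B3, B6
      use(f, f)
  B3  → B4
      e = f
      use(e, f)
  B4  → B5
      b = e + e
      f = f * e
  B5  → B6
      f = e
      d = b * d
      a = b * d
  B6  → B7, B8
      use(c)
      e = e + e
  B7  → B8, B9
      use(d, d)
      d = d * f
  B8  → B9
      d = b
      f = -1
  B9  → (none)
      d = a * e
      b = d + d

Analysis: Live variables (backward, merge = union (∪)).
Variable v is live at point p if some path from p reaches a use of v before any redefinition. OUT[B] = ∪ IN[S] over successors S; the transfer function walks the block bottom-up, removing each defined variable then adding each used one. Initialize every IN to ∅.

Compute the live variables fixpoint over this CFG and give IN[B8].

Converged values:
  B0:   IN={a, b, c, d, e}   OUT={a, b, c, d, e}
  B1:   IN={a, b, c, d, e}   OUT={a, b, c, d, e, f}
  B2:   IN={a, b, c, d, e, f}   OUT={a, b, c, d, e, f}
  B3:   IN={c, d, f}   OUT={c, d, e, f}
  B4:   IN={c, d, e, f}   OUT={b, c, d, e}
  B5:   IN={b, c, d, e}   OUT={a, b, c, d, e, f}
  B6:   IN={a, b, c, d, e, f}   OUT={a, b, d, e, f}
  B7:   IN={a, b, d, e, f}   OUT={a, b, e}
  B8:   IN={a, b, e}   OUT={a, e}
  B9:   IN={a, e}   OUT={}

Merge at B8: OUT[B8] = IN[B9] = {a, e}
Applying B8's transfer function to that OUT value gives IN[B8] (row B8 above).

Answer: {a, b, e}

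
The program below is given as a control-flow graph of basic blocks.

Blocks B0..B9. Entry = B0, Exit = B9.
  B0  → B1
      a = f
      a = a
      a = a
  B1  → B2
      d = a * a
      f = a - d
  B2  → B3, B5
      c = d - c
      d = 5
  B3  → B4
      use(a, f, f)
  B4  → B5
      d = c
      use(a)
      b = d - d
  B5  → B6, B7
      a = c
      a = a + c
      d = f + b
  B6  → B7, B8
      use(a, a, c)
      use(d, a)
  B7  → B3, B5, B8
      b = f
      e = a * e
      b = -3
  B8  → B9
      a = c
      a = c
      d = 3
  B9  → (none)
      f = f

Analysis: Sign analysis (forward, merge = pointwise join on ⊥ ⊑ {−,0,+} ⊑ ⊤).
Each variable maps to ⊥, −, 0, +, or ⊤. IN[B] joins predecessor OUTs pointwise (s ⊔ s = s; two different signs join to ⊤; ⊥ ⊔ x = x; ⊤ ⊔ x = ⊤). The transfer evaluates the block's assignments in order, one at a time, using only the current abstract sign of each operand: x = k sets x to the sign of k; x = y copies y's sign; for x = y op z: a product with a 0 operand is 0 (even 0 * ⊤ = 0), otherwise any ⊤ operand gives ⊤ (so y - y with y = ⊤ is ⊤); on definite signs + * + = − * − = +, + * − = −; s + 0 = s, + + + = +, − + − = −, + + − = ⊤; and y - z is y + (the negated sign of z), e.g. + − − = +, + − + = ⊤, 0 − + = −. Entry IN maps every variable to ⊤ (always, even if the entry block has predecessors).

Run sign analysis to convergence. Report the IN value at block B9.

Answer: {a: ⊤, b: ⊤, c: ⊤, d: +, e: ⊤, f: ⊤}

Derivation:
Per-block solution:
  B0:  IN=(all ⊤)  OUT=(all ⊤)
  B1:  IN=(all ⊤)  OUT=(all ⊤)
  B2:  IN=(all ⊤)  OUT={d:+; rest ⊤}
  B3:  IN=(all ⊤)  OUT=(all ⊤)
  B4:  IN=(all ⊤)  OUT=(all ⊤)
  B5:  IN=(all ⊤)  OUT=(all ⊤)
  B6:  IN=(all ⊤)  OUT=(all ⊤)
  B7:  IN=(all ⊤)  OUT={b:-; rest ⊤}
  B8:  IN=(all ⊤)  OUT={d:+; rest ⊤}
  B9:  IN={d:+; rest ⊤}  OUT={d:+; rest ⊤}

Merge at B9: IN[B9] = OUT[B8] = {a: ⊤, b: ⊤, c: ⊤, d: +, e: ⊤, f: ⊤}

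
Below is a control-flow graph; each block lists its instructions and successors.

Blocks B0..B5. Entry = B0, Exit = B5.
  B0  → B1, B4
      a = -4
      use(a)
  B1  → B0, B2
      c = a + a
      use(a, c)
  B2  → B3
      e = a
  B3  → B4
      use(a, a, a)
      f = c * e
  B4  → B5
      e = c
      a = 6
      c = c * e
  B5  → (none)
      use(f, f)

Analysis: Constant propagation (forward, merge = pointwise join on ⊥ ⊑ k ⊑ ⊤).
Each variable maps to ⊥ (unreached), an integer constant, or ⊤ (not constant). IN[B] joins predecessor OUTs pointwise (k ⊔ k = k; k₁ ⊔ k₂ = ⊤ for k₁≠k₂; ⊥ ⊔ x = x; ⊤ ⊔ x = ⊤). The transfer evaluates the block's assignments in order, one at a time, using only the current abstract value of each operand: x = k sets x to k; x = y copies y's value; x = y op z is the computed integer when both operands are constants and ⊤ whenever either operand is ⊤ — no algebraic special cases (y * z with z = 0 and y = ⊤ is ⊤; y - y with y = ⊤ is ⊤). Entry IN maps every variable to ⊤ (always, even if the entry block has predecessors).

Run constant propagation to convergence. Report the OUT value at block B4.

Answer: {a: 6, b: ⊤, c: ⊤, d: ⊤, e: ⊤, f: ⊤}

Working:
Fixpoint table:
  B0: | IN=(all ⊤) | OUT={a:-4; rest ⊤}
  B1: | IN={a:-4; rest ⊤} | OUT={a:-4, c:-8; rest ⊤}
  B2: | IN={a:-4, c:-8; rest ⊤} | OUT={a:-4, c:-8, e:-4; rest ⊤}
  B3: | IN={a:-4, c:-8, e:-4; rest ⊤} | OUT={a:-4, c:-8, e:-4, f:32; rest ⊤}
  B4: | IN={a:-4; rest ⊤} | OUT={a:6; rest ⊤}
  B5: | IN={a:6; rest ⊤} | OUT={a:6; rest ⊤}

Merge at B4: IN[B4] = OUT[B0] ⊔ OUT[B3] = {a: -4, b: ⊤, c: ⊤, d: ⊤, e: ⊤, f: ⊤}
Applying B4's transfer function to that IN value gives OUT[B4] (row B4 above).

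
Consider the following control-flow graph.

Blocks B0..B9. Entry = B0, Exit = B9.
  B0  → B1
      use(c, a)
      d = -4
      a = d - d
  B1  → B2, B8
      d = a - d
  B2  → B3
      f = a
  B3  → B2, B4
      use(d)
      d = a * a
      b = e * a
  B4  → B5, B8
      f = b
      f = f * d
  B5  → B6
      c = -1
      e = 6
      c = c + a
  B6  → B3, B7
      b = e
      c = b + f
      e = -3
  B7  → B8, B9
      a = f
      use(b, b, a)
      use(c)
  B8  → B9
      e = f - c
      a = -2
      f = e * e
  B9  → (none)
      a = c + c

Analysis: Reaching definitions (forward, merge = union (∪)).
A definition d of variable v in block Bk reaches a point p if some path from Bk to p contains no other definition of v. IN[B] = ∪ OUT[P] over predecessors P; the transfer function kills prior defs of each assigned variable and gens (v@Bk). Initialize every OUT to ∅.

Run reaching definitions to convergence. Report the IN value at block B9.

Converged values:
  B0:   IN={}   OUT={a@B0, d@B0}
  B1:   IN={a@B0, d@B0}   OUT={a@B0, d@B1}
  B2:   IN={a@B0, b@B3, c@B6, d@B1, d@B3, e@B6, f@B2, f@B4}   OUT={a@B0, b@B3, c@B6, d@B1, d@B3, e@B6, f@B2}
  B3:   IN={a@B0, b@B3, b@B6, c@B6, d@B1, d@B3, e@B6, f@B2, f@B4}   OUT={a@B0, b@B3, c@B6, d@B3, e@B6, f@B2, f@B4}
  B4:   IN={a@B0, b@B3, c@B6, d@B3, e@B6, f@B2, f@B4}   OUT={a@B0, b@B3, c@B6, d@B3, e@B6, f@B4}
  B5:   IN={a@B0, b@B3, c@B6, d@B3, e@B6, f@B4}   OUT={a@B0, b@B3, c@B5, d@B3, e@B5, f@B4}
  B6:   IN={a@B0, b@B3, c@B5, d@B3, e@B5, f@B4}   OUT={a@B0, b@B6, c@B6, d@B3, e@B6, f@B4}
  B7:   IN={a@B0, b@B6, c@B6, d@B3, e@B6, f@B4}   OUT={a@B7, b@B6, c@B6, d@B3, e@B6, f@B4}
  B8:   IN={a@B0, a@B7, b@B3, b@B6, c@B6, d@B1, d@B3, e@B6, f@B4}   OUT={a@B8, b@B3, b@B6, c@B6, d@B1, d@B3, e@B8, f@B8}
  B9:   IN={a@B7, a@B8, b@B3, b@B6, c@B6, d@B1, d@B3, e@B6, e@B8, f@B4, f@B8}   OUT={a@B9, b@B3, b@B6, c@B6, d@B1, d@B3, e@B6, e@B8, f@B4, f@B8}

Merge at B9: IN[B9] = OUT[B7] ⊔ OUT[B8] = {a@B7, a@B8, b@B3, b@B6, c@B6, d@B1, d@B3, e@B6, e@B8, f@B4, f@B8}

Answer: {a@B7, a@B8, b@B3, b@B6, c@B6, d@B1, d@B3, e@B6, e@B8, f@B4, f@B8}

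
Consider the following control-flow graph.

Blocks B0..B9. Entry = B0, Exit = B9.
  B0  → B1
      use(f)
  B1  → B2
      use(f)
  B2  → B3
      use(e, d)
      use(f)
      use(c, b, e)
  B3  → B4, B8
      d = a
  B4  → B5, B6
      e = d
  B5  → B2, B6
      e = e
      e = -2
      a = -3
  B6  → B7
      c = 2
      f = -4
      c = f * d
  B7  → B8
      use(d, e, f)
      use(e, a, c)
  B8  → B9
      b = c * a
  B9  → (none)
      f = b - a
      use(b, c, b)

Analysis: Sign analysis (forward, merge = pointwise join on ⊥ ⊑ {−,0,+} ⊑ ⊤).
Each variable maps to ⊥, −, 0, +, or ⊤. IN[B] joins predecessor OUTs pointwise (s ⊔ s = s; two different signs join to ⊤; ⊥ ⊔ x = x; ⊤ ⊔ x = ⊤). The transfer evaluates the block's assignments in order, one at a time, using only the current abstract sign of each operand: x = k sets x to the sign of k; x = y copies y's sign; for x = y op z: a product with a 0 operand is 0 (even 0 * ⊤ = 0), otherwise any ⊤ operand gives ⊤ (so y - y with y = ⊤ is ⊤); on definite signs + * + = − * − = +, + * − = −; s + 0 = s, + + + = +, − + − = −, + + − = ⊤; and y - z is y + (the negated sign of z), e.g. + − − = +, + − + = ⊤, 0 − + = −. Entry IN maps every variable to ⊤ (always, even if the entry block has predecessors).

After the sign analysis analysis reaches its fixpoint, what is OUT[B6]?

Converged values:
  B0:  IN=(all ⊤)  OUT=(all ⊤)
  B1:  IN=(all ⊤)  OUT=(all ⊤)
  B2:  IN=(all ⊤)  OUT=(all ⊤)
  B3:  IN=(all ⊤)  OUT=(all ⊤)
  B4:  IN=(all ⊤)  OUT=(all ⊤)
  B5:  IN=(all ⊤)  OUT={a:-, e:-; rest ⊤}
  B6:  IN=(all ⊤)  OUT={f:-; rest ⊤}
  B7:  IN={f:-; rest ⊤}  OUT={f:-; rest ⊤}
  B8:  IN=(all ⊤)  OUT=(all ⊤)
  B9:  IN=(all ⊤)  OUT=(all ⊤)

Merge at B6: IN[B6] = OUT[B4] ⊔ OUT[B5] = {a: ⊤, b: ⊤, c: ⊤, d: ⊤, e: ⊤, f: ⊤}
Applying B6's transfer function to that IN value gives OUT[B6] (row B6 above).

Answer: {a: ⊤, b: ⊤, c: ⊤, d: ⊤, e: ⊤, f: -}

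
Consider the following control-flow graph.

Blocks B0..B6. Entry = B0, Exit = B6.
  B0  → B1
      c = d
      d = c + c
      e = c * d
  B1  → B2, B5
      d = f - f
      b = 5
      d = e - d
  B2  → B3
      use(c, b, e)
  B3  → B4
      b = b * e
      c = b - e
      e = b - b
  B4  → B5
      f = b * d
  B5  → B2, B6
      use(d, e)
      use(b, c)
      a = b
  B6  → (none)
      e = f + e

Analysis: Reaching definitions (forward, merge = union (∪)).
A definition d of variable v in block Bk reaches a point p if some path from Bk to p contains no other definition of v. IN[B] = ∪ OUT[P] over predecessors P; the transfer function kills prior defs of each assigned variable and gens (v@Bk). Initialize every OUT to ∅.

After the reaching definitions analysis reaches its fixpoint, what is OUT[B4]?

Fixpoint table:
  B0: | IN={} | OUT={c@B0, d@B0, e@B0}
  B1: | IN={c@B0, d@B0, e@B0} | OUT={b@B1, c@B0, d@B1, e@B0}
  B2: | IN={a@B5, b@B1, b@B3, c@B0, c@B3, d@B1, e@B0, e@B3, f@B4} | OUT={a@B5, b@B1, b@B3, c@B0, c@B3, d@B1, e@B0, e@B3, f@B4}
  B3: | IN={a@B5, b@B1, b@B3, c@B0, c@B3, d@B1, e@B0, e@B3, f@B4} | OUT={a@B5, b@B3, c@B3, d@B1, e@B3, f@B4}
  B4: | IN={a@B5, b@B3, c@B3, d@B1, e@B3, f@B4} | OUT={a@B5, b@B3, c@B3, d@B1, e@B3, f@B4}
  B5: | IN={a@B5, b@B1, b@B3, c@B0, c@B3, d@B1, e@B0, e@B3, f@B4} | OUT={a@B5, b@B1, b@B3, c@B0, c@B3, d@B1, e@B0, e@B3, f@B4}
  B6: | IN={a@B5, b@B1, b@B3, c@B0, c@B3, d@B1, e@B0, e@B3, f@B4} | OUT={a@B5, b@B1, b@B3, c@B0, c@B3, d@B1, e@B6, f@B4}

Merge at B4: IN[B4] = OUT[B3] = {a@B5, b@B3, c@B3, d@B1, e@B3, f@B4}
Applying B4's transfer function to that IN value gives OUT[B4] (row B4 above).

Answer: {a@B5, b@B3, c@B3, d@B1, e@B3, f@B4}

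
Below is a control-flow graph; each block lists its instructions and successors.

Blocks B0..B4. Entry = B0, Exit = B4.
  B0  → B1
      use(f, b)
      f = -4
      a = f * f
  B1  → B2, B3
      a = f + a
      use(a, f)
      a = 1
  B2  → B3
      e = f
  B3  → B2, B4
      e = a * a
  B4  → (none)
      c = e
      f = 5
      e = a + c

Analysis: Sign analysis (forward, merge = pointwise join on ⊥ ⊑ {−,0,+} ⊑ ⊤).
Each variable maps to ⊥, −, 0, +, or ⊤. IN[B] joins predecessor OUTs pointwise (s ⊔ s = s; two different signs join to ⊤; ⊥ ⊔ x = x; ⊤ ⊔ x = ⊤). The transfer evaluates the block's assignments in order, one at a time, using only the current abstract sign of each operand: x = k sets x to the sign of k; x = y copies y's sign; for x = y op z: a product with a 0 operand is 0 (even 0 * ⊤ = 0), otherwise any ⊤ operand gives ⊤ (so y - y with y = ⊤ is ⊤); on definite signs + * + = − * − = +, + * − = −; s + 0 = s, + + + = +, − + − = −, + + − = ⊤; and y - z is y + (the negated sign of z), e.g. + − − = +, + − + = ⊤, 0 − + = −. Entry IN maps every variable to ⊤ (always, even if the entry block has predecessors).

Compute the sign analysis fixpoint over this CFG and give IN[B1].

Per-block solution:
  B0:  IN=(all ⊤)  OUT={a:+, f:-; rest ⊤}
  B1:  IN={a:+, f:-; rest ⊤}  OUT={a:+, f:-; rest ⊤}
  B2:  IN={a:+, f:-; rest ⊤}  OUT={a:+, e:-, f:-; rest ⊤}
  B3:  IN={a:+, f:-; rest ⊤}  OUT={a:+, e:+, f:-; rest ⊤}
  B4:  IN={a:+, e:+, f:-; rest ⊤}  OUT={a:+, c:+, e:+, f:+; rest ⊤}

Merge at B1: IN[B1] = OUT[B0] = {a: +, b: ⊤, c: ⊤, d: ⊤, e: ⊤, f: -}

Answer: {a: +, b: ⊤, c: ⊤, d: ⊤, e: ⊤, f: -}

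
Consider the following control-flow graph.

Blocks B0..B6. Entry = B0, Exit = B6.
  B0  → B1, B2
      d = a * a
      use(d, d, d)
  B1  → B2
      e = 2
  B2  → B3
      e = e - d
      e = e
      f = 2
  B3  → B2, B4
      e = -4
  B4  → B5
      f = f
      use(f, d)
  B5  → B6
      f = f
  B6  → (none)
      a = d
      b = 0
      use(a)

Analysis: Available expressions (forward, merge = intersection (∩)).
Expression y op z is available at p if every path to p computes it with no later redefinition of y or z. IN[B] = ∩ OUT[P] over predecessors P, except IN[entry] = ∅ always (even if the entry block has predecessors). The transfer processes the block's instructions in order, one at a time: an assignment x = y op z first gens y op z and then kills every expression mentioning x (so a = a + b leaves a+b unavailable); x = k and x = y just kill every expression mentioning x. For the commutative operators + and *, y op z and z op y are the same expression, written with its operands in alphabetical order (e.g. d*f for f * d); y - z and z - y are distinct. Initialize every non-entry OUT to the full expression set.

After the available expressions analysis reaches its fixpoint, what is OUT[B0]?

Converged values:
  B0: | IN={} | OUT={a*a}
  B1: | IN={a*a} | OUT={a*a}
  B2: | IN={a*a} | OUT={a*a}
  B3: | IN={a*a} | OUT={a*a}
  B4: | IN={a*a} | OUT={a*a}
  B5: | IN={a*a} | OUT={a*a}
  B6: | IN={a*a} | OUT={}

B0 is the boundary node: IN[B0] = {}
Applying B0's transfer function to that IN value gives OUT[B0] (row B0 above).

Answer: {a*a}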